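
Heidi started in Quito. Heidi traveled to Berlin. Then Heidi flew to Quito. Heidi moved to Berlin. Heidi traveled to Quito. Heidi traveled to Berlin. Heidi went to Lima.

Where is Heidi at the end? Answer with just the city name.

Tracking Heidi's location:
Start: Heidi is in Quito.
After move 1: Quito -> Berlin. Heidi is in Berlin.
After move 2: Berlin -> Quito. Heidi is in Quito.
After move 3: Quito -> Berlin. Heidi is in Berlin.
After move 4: Berlin -> Quito. Heidi is in Quito.
After move 5: Quito -> Berlin. Heidi is in Berlin.
After move 6: Berlin -> Lima. Heidi is in Lima.

Answer: Lima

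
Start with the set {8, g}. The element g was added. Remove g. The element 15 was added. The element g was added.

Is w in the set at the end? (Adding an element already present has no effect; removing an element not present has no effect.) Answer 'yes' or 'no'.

Tracking the set through each operation:
Start: {8, g}
Event 1 (add g): already present, no change. Set: {8, g}
Event 2 (remove g): removed. Set: {8}
Event 3 (add 15): added. Set: {15, 8}
Event 4 (add g): added. Set: {15, 8, g}

Final set: {15, 8, g} (size 3)
w is NOT in the final set.

Answer: no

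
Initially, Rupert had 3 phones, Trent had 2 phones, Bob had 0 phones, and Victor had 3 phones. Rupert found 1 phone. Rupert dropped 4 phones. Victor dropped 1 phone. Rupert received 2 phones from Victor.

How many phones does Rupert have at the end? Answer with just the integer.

Tracking counts step by step:
Start: Rupert=3, Trent=2, Bob=0, Victor=3
Event 1 (Rupert +1): Rupert: 3 -> 4. State: Rupert=4, Trent=2, Bob=0, Victor=3
Event 2 (Rupert -4): Rupert: 4 -> 0. State: Rupert=0, Trent=2, Bob=0, Victor=3
Event 3 (Victor -1): Victor: 3 -> 2. State: Rupert=0, Trent=2, Bob=0, Victor=2
Event 4 (Victor -> Rupert, 2): Victor: 2 -> 0, Rupert: 0 -> 2. State: Rupert=2, Trent=2, Bob=0, Victor=0

Rupert's final count: 2

Answer: 2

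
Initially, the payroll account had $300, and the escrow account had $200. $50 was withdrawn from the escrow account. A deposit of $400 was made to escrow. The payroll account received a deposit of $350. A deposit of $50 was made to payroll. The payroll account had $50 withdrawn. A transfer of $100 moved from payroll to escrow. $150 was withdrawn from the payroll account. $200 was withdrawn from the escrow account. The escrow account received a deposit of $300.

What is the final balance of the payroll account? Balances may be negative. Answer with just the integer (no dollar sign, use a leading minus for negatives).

Tracking account balances step by step:
Start: payroll=300, escrow=200
Event 1 (withdraw 50 from escrow): escrow: 200 - 50 = 150. Balances: payroll=300, escrow=150
Event 2 (deposit 400 to escrow): escrow: 150 + 400 = 550. Balances: payroll=300, escrow=550
Event 3 (deposit 350 to payroll): payroll: 300 + 350 = 650. Balances: payroll=650, escrow=550
Event 4 (deposit 50 to payroll): payroll: 650 + 50 = 700. Balances: payroll=700, escrow=550
Event 5 (withdraw 50 from payroll): payroll: 700 - 50 = 650. Balances: payroll=650, escrow=550
Event 6 (transfer 100 payroll -> escrow): payroll: 650 - 100 = 550, escrow: 550 + 100 = 650. Balances: payroll=550, escrow=650
Event 7 (withdraw 150 from payroll): payroll: 550 - 150 = 400. Balances: payroll=400, escrow=650
Event 8 (withdraw 200 from escrow): escrow: 650 - 200 = 450. Balances: payroll=400, escrow=450
Event 9 (deposit 300 to escrow): escrow: 450 + 300 = 750. Balances: payroll=400, escrow=750

Final balance of payroll: 400

Answer: 400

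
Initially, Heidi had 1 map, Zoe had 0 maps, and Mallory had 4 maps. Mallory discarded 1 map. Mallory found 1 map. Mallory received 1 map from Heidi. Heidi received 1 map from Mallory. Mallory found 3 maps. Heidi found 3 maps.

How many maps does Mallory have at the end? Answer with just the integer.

Tracking counts step by step:
Start: Heidi=1, Zoe=0, Mallory=4
Event 1 (Mallory -1): Mallory: 4 -> 3. State: Heidi=1, Zoe=0, Mallory=3
Event 2 (Mallory +1): Mallory: 3 -> 4. State: Heidi=1, Zoe=0, Mallory=4
Event 3 (Heidi -> Mallory, 1): Heidi: 1 -> 0, Mallory: 4 -> 5. State: Heidi=0, Zoe=0, Mallory=5
Event 4 (Mallory -> Heidi, 1): Mallory: 5 -> 4, Heidi: 0 -> 1. State: Heidi=1, Zoe=0, Mallory=4
Event 5 (Mallory +3): Mallory: 4 -> 7. State: Heidi=1, Zoe=0, Mallory=7
Event 6 (Heidi +3): Heidi: 1 -> 4. State: Heidi=4, Zoe=0, Mallory=7

Mallory's final count: 7

Answer: 7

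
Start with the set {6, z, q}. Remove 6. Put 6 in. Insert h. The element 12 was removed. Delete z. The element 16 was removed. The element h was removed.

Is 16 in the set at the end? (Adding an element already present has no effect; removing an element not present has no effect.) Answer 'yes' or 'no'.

Tracking the set through each operation:
Start: {6, q, z}
Event 1 (remove 6): removed. Set: {q, z}
Event 2 (add 6): added. Set: {6, q, z}
Event 3 (add h): added. Set: {6, h, q, z}
Event 4 (remove 12): not present, no change. Set: {6, h, q, z}
Event 5 (remove z): removed. Set: {6, h, q}
Event 6 (remove 16): not present, no change. Set: {6, h, q}
Event 7 (remove h): removed. Set: {6, q}

Final set: {6, q} (size 2)
16 is NOT in the final set.

Answer: no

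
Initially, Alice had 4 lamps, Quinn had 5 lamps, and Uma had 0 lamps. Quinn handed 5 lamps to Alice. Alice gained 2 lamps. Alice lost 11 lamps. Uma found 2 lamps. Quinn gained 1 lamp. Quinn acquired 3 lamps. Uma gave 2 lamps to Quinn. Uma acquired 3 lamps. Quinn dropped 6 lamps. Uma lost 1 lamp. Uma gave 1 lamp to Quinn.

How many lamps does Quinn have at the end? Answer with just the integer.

Answer: 1

Derivation:
Tracking counts step by step:
Start: Alice=4, Quinn=5, Uma=0
Event 1 (Quinn -> Alice, 5): Quinn: 5 -> 0, Alice: 4 -> 9. State: Alice=9, Quinn=0, Uma=0
Event 2 (Alice +2): Alice: 9 -> 11. State: Alice=11, Quinn=0, Uma=0
Event 3 (Alice -11): Alice: 11 -> 0. State: Alice=0, Quinn=0, Uma=0
Event 4 (Uma +2): Uma: 0 -> 2. State: Alice=0, Quinn=0, Uma=2
Event 5 (Quinn +1): Quinn: 0 -> 1. State: Alice=0, Quinn=1, Uma=2
Event 6 (Quinn +3): Quinn: 1 -> 4. State: Alice=0, Quinn=4, Uma=2
Event 7 (Uma -> Quinn, 2): Uma: 2 -> 0, Quinn: 4 -> 6. State: Alice=0, Quinn=6, Uma=0
Event 8 (Uma +3): Uma: 0 -> 3. State: Alice=0, Quinn=6, Uma=3
Event 9 (Quinn -6): Quinn: 6 -> 0. State: Alice=0, Quinn=0, Uma=3
Event 10 (Uma -1): Uma: 3 -> 2. State: Alice=0, Quinn=0, Uma=2
Event 11 (Uma -> Quinn, 1): Uma: 2 -> 1, Quinn: 0 -> 1. State: Alice=0, Quinn=1, Uma=1

Quinn's final count: 1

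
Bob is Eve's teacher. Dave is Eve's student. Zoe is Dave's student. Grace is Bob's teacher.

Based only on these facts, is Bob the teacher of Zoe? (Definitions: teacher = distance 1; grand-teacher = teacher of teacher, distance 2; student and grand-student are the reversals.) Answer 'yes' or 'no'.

Answer: no

Derivation:
Reconstructing the teacher chain from the given facts:
  Grace -> Bob -> Eve -> Dave -> Zoe
(each arrow means 'teacher of the next')
Positions in the chain (0 = top):
  position of Grace: 0
  position of Bob: 1
  position of Eve: 2
  position of Dave: 3
  position of Zoe: 4

Bob is at position 1, Zoe is at position 4; signed distance (j - i) = 3.
'teacher' requires j - i = 1. Actual distance is 3, so the relation does NOT hold.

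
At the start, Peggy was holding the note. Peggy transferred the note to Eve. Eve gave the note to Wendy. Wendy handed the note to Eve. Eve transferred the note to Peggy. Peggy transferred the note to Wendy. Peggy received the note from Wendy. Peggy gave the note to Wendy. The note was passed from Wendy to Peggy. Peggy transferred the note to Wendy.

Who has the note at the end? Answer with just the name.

Answer: Wendy

Derivation:
Tracking the note through each event:
Start: Peggy has the note.
After event 1: Eve has the note.
After event 2: Wendy has the note.
After event 3: Eve has the note.
After event 4: Peggy has the note.
After event 5: Wendy has the note.
After event 6: Peggy has the note.
After event 7: Wendy has the note.
After event 8: Peggy has the note.
After event 9: Wendy has the note.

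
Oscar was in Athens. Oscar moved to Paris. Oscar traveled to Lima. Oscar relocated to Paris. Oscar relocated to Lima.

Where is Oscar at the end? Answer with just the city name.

Tracking Oscar's location:
Start: Oscar is in Athens.
After move 1: Athens -> Paris. Oscar is in Paris.
After move 2: Paris -> Lima. Oscar is in Lima.
After move 3: Lima -> Paris. Oscar is in Paris.
After move 4: Paris -> Lima. Oscar is in Lima.

Answer: Lima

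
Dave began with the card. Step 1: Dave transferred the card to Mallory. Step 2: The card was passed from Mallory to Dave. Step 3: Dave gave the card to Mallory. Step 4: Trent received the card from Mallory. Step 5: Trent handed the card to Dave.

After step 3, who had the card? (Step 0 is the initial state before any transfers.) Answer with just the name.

Answer: Mallory

Derivation:
Tracking the card holder through step 3:
After step 0 (start): Dave
After step 1: Mallory
After step 2: Dave
After step 3: Mallory

At step 3, the holder is Mallory.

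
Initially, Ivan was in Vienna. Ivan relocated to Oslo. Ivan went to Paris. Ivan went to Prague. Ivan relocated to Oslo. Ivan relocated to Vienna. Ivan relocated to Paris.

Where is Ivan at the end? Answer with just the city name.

Answer: Paris

Derivation:
Tracking Ivan's location:
Start: Ivan is in Vienna.
After move 1: Vienna -> Oslo. Ivan is in Oslo.
After move 2: Oslo -> Paris. Ivan is in Paris.
After move 3: Paris -> Prague. Ivan is in Prague.
After move 4: Prague -> Oslo. Ivan is in Oslo.
After move 5: Oslo -> Vienna. Ivan is in Vienna.
After move 6: Vienna -> Paris. Ivan is in Paris.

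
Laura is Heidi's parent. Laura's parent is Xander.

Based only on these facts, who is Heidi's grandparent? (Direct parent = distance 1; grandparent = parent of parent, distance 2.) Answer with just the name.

Reconstructing the parent chain from the given facts:
  Xander -> Laura -> Heidi
(each arrow means 'parent of the next')
Positions in the chain (0 = top):
  position of Xander: 0
  position of Laura: 1
  position of Heidi: 2

Heidi is at position 2; the grandparent is 2 steps up the chain, i.e. position 0: Xander.

Answer: Xander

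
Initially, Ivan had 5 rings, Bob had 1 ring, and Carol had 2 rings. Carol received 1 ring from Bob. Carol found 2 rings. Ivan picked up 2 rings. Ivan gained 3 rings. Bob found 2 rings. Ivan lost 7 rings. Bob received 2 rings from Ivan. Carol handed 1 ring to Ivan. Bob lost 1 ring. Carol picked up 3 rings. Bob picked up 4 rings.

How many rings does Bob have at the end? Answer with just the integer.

Tracking counts step by step:
Start: Ivan=5, Bob=1, Carol=2
Event 1 (Bob -> Carol, 1): Bob: 1 -> 0, Carol: 2 -> 3. State: Ivan=5, Bob=0, Carol=3
Event 2 (Carol +2): Carol: 3 -> 5. State: Ivan=5, Bob=0, Carol=5
Event 3 (Ivan +2): Ivan: 5 -> 7. State: Ivan=7, Bob=0, Carol=5
Event 4 (Ivan +3): Ivan: 7 -> 10. State: Ivan=10, Bob=0, Carol=5
Event 5 (Bob +2): Bob: 0 -> 2. State: Ivan=10, Bob=2, Carol=5
Event 6 (Ivan -7): Ivan: 10 -> 3. State: Ivan=3, Bob=2, Carol=5
Event 7 (Ivan -> Bob, 2): Ivan: 3 -> 1, Bob: 2 -> 4. State: Ivan=1, Bob=4, Carol=5
Event 8 (Carol -> Ivan, 1): Carol: 5 -> 4, Ivan: 1 -> 2. State: Ivan=2, Bob=4, Carol=4
Event 9 (Bob -1): Bob: 4 -> 3. State: Ivan=2, Bob=3, Carol=4
Event 10 (Carol +3): Carol: 4 -> 7. State: Ivan=2, Bob=3, Carol=7
Event 11 (Bob +4): Bob: 3 -> 7. State: Ivan=2, Bob=7, Carol=7

Bob's final count: 7

Answer: 7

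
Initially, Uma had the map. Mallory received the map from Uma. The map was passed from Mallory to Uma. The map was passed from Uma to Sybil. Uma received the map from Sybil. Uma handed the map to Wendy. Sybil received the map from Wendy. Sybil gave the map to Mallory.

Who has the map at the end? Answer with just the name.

Tracking the map through each event:
Start: Uma has the map.
After event 1: Mallory has the map.
After event 2: Uma has the map.
After event 3: Sybil has the map.
After event 4: Uma has the map.
After event 5: Wendy has the map.
After event 6: Sybil has the map.
After event 7: Mallory has the map.

Answer: Mallory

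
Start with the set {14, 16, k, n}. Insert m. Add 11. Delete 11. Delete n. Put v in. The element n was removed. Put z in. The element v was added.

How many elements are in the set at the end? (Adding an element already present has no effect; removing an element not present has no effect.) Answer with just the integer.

Answer: 6

Derivation:
Tracking the set through each operation:
Start: {14, 16, k, n}
Event 1 (add m): added. Set: {14, 16, k, m, n}
Event 2 (add 11): added. Set: {11, 14, 16, k, m, n}
Event 3 (remove 11): removed. Set: {14, 16, k, m, n}
Event 4 (remove n): removed. Set: {14, 16, k, m}
Event 5 (add v): added. Set: {14, 16, k, m, v}
Event 6 (remove n): not present, no change. Set: {14, 16, k, m, v}
Event 7 (add z): added. Set: {14, 16, k, m, v, z}
Event 8 (add v): already present, no change. Set: {14, 16, k, m, v, z}

Final set: {14, 16, k, m, v, z} (size 6)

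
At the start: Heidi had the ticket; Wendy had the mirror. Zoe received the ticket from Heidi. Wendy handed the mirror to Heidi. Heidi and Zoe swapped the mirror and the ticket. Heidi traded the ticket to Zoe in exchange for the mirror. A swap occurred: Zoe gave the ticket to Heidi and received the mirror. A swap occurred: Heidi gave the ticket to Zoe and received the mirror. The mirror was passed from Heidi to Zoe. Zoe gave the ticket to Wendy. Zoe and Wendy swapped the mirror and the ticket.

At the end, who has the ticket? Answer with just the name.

Tracking all object holders:
Start: ticket:Heidi, mirror:Wendy
Event 1 (give ticket: Heidi -> Zoe). State: ticket:Zoe, mirror:Wendy
Event 2 (give mirror: Wendy -> Heidi). State: ticket:Zoe, mirror:Heidi
Event 3 (swap mirror<->ticket: now mirror:Zoe, ticket:Heidi). State: ticket:Heidi, mirror:Zoe
Event 4 (swap ticket<->mirror: now ticket:Zoe, mirror:Heidi). State: ticket:Zoe, mirror:Heidi
Event 5 (swap ticket<->mirror: now ticket:Heidi, mirror:Zoe). State: ticket:Heidi, mirror:Zoe
Event 6 (swap ticket<->mirror: now ticket:Zoe, mirror:Heidi). State: ticket:Zoe, mirror:Heidi
Event 7 (give mirror: Heidi -> Zoe). State: ticket:Zoe, mirror:Zoe
Event 8 (give ticket: Zoe -> Wendy). State: ticket:Wendy, mirror:Zoe
Event 9 (swap mirror<->ticket: now mirror:Wendy, ticket:Zoe). State: ticket:Zoe, mirror:Wendy

Final state: ticket:Zoe, mirror:Wendy
The ticket is held by Zoe.

Answer: Zoe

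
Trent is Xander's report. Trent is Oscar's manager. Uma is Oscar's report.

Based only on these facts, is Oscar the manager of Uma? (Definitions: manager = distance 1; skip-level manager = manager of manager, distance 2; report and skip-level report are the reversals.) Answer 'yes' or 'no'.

Answer: yes

Derivation:
Reconstructing the manager chain from the given facts:
  Xander -> Trent -> Oscar -> Uma
(each arrow means 'manager of the next')
Positions in the chain (0 = top):
  position of Xander: 0
  position of Trent: 1
  position of Oscar: 2
  position of Uma: 3

Oscar is at position 2, Uma is at position 3; signed distance (j - i) = 1.
'manager' requires j - i = 1. Actual distance is 1, so the relation HOLDS.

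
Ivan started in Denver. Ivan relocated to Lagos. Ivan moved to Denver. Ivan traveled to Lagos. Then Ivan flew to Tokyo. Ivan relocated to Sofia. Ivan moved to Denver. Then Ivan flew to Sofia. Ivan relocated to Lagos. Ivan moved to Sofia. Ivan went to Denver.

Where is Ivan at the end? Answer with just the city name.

Answer: Denver

Derivation:
Tracking Ivan's location:
Start: Ivan is in Denver.
After move 1: Denver -> Lagos. Ivan is in Lagos.
After move 2: Lagos -> Denver. Ivan is in Denver.
After move 3: Denver -> Lagos. Ivan is in Lagos.
After move 4: Lagos -> Tokyo. Ivan is in Tokyo.
After move 5: Tokyo -> Sofia. Ivan is in Sofia.
After move 6: Sofia -> Denver. Ivan is in Denver.
After move 7: Denver -> Sofia. Ivan is in Sofia.
After move 8: Sofia -> Lagos. Ivan is in Lagos.
After move 9: Lagos -> Sofia. Ivan is in Sofia.
After move 10: Sofia -> Denver. Ivan is in Denver.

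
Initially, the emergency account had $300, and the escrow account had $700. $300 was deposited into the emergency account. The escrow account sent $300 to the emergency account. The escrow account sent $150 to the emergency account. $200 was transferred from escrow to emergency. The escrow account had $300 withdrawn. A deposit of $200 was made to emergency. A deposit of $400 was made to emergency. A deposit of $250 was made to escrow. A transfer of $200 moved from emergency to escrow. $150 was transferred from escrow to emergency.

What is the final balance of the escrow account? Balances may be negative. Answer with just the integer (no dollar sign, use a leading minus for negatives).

Answer: 50

Derivation:
Tracking account balances step by step:
Start: emergency=300, escrow=700
Event 1 (deposit 300 to emergency): emergency: 300 + 300 = 600. Balances: emergency=600, escrow=700
Event 2 (transfer 300 escrow -> emergency): escrow: 700 - 300 = 400, emergency: 600 + 300 = 900. Balances: emergency=900, escrow=400
Event 3 (transfer 150 escrow -> emergency): escrow: 400 - 150 = 250, emergency: 900 + 150 = 1050. Balances: emergency=1050, escrow=250
Event 4 (transfer 200 escrow -> emergency): escrow: 250 - 200 = 50, emergency: 1050 + 200 = 1250. Balances: emergency=1250, escrow=50
Event 5 (withdraw 300 from escrow): escrow: 50 - 300 = -250. Balances: emergency=1250, escrow=-250
Event 6 (deposit 200 to emergency): emergency: 1250 + 200 = 1450. Balances: emergency=1450, escrow=-250
Event 7 (deposit 400 to emergency): emergency: 1450 + 400 = 1850. Balances: emergency=1850, escrow=-250
Event 8 (deposit 250 to escrow): escrow: -250 + 250 = 0. Balances: emergency=1850, escrow=0
Event 9 (transfer 200 emergency -> escrow): emergency: 1850 - 200 = 1650, escrow: 0 + 200 = 200. Balances: emergency=1650, escrow=200
Event 10 (transfer 150 escrow -> emergency): escrow: 200 - 150 = 50, emergency: 1650 + 150 = 1800. Balances: emergency=1800, escrow=50

Final balance of escrow: 50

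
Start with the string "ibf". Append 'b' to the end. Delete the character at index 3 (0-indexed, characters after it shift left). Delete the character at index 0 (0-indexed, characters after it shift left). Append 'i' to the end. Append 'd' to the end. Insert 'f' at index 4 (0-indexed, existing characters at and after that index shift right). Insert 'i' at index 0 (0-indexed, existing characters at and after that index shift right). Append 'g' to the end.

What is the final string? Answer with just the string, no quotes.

Applying each edit step by step:
Start: "ibf"
Op 1 (append 'b'): "ibf" -> "ibfb"
Op 2 (delete idx 3 = 'b'): "ibfb" -> "ibf"
Op 3 (delete idx 0 = 'i'): "ibf" -> "bf"
Op 4 (append 'i'): "bf" -> "bfi"
Op 5 (append 'd'): "bfi" -> "bfid"
Op 6 (insert 'f' at idx 4): "bfid" -> "bfidf"
Op 7 (insert 'i' at idx 0): "bfidf" -> "ibfidf"
Op 8 (append 'g'): "ibfidf" -> "ibfidfg"

Answer: ibfidfg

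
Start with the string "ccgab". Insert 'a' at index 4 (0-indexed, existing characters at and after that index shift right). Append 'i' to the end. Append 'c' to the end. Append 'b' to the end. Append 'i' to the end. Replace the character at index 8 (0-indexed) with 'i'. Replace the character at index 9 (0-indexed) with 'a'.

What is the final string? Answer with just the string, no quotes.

Answer: ccgaabicia

Derivation:
Applying each edit step by step:
Start: "ccgab"
Op 1 (insert 'a' at idx 4): "ccgab" -> "ccgaab"
Op 2 (append 'i'): "ccgaab" -> "ccgaabi"
Op 3 (append 'c'): "ccgaabi" -> "ccgaabic"
Op 4 (append 'b'): "ccgaabic" -> "ccgaabicb"
Op 5 (append 'i'): "ccgaabicb" -> "ccgaabicbi"
Op 6 (replace idx 8: 'b' -> 'i'): "ccgaabicbi" -> "ccgaabicii"
Op 7 (replace idx 9: 'i' -> 'a'): "ccgaabicii" -> "ccgaabicia"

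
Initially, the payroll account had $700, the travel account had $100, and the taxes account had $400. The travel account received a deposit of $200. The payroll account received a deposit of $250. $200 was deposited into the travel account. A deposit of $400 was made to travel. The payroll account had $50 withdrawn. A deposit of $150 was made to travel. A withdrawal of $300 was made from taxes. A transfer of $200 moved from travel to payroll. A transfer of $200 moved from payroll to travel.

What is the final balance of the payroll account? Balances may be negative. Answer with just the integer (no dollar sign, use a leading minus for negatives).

Tracking account balances step by step:
Start: payroll=700, travel=100, taxes=400
Event 1 (deposit 200 to travel): travel: 100 + 200 = 300. Balances: payroll=700, travel=300, taxes=400
Event 2 (deposit 250 to payroll): payroll: 700 + 250 = 950. Balances: payroll=950, travel=300, taxes=400
Event 3 (deposit 200 to travel): travel: 300 + 200 = 500. Balances: payroll=950, travel=500, taxes=400
Event 4 (deposit 400 to travel): travel: 500 + 400 = 900. Balances: payroll=950, travel=900, taxes=400
Event 5 (withdraw 50 from payroll): payroll: 950 - 50 = 900. Balances: payroll=900, travel=900, taxes=400
Event 6 (deposit 150 to travel): travel: 900 + 150 = 1050. Balances: payroll=900, travel=1050, taxes=400
Event 7 (withdraw 300 from taxes): taxes: 400 - 300 = 100. Balances: payroll=900, travel=1050, taxes=100
Event 8 (transfer 200 travel -> payroll): travel: 1050 - 200 = 850, payroll: 900 + 200 = 1100. Balances: payroll=1100, travel=850, taxes=100
Event 9 (transfer 200 payroll -> travel): payroll: 1100 - 200 = 900, travel: 850 + 200 = 1050. Balances: payroll=900, travel=1050, taxes=100

Final balance of payroll: 900

Answer: 900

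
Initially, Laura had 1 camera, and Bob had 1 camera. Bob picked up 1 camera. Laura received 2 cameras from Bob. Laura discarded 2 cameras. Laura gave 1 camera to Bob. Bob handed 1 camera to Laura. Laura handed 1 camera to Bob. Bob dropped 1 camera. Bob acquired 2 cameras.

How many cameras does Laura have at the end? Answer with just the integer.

Tracking counts step by step:
Start: Laura=1, Bob=1
Event 1 (Bob +1): Bob: 1 -> 2. State: Laura=1, Bob=2
Event 2 (Bob -> Laura, 2): Bob: 2 -> 0, Laura: 1 -> 3. State: Laura=3, Bob=0
Event 3 (Laura -2): Laura: 3 -> 1. State: Laura=1, Bob=0
Event 4 (Laura -> Bob, 1): Laura: 1 -> 0, Bob: 0 -> 1. State: Laura=0, Bob=1
Event 5 (Bob -> Laura, 1): Bob: 1 -> 0, Laura: 0 -> 1. State: Laura=1, Bob=0
Event 6 (Laura -> Bob, 1): Laura: 1 -> 0, Bob: 0 -> 1. State: Laura=0, Bob=1
Event 7 (Bob -1): Bob: 1 -> 0. State: Laura=0, Bob=0
Event 8 (Bob +2): Bob: 0 -> 2. State: Laura=0, Bob=2

Laura's final count: 0

Answer: 0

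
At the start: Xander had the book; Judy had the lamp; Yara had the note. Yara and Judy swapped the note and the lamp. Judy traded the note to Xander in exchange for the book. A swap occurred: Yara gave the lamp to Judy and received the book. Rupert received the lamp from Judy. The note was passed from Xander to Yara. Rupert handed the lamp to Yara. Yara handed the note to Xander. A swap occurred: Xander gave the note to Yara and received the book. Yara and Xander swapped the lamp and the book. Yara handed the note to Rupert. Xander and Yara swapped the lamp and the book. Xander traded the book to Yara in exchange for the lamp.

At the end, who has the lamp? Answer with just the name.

Tracking all object holders:
Start: book:Xander, lamp:Judy, note:Yara
Event 1 (swap note<->lamp: now note:Judy, lamp:Yara). State: book:Xander, lamp:Yara, note:Judy
Event 2 (swap note<->book: now note:Xander, book:Judy). State: book:Judy, lamp:Yara, note:Xander
Event 3 (swap lamp<->book: now lamp:Judy, book:Yara). State: book:Yara, lamp:Judy, note:Xander
Event 4 (give lamp: Judy -> Rupert). State: book:Yara, lamp:Rupert, note:Xander
Event 5 (give note: Xander -> Yara). State: book:Yara, lamp:Rupert, note:Yara
Event 6 (give lamp: Rupert -> Yara). State: book:Yara, lamp:Yara, note:Yara
Event 7 (give note: Yara -> Xander). State: book:Yara, lamp:Yara, note:Xander
Event 8 (swap note<->book: now note:Yara, book:Xander). State: book:Xander, lamp:Yara, note:Yara
Event 9 (swap lamp<->book: now lamp:Xander, book:Yara). State: book:Yara, lamp:Xander, note:Yara
Event 10 (give note: Yara -> Rupert). State: book:Yara, lamp:Xander, note:Rupert
Event 11 (swap lamp<->book: now lamp:Yara, book:Xander). State: book:Xander, lamp:Yara, note:Rupert
Event 12 (swap book<->lamp: now book:Yara, lamp:Xander). State: book:Yara, lamp:Xander, note:Rupert

Final state: book:Yara, lamp:Xander, note:Rupert
The lamp is held by Xander.

Answer: Xander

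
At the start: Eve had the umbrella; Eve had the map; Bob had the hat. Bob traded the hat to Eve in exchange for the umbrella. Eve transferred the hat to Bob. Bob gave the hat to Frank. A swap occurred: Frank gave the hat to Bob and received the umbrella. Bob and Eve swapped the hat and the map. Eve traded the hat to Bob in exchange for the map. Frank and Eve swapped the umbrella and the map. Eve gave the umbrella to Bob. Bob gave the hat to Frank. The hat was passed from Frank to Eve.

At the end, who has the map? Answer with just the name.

Answer: Frank

Derivation:
Tracking all object holders:
Start: umbrella:Eve, map:Eve, hat:Bob
Event 1 (swap hat<->umbrella: now hat:Eve, umbrella:Bob). State: umbrella:Bob, map:Eve, hat:Eve
Event 2 (give hat: Eve -> Bob). State: umbrella:Bob, map:Eve, hat:Bob
Event 3 (give hat: Bob -> Frank). State: umbrella:Bob, map:Eve, hat:Frank
Event 4 (swap hat<->umbrella: now hat:Bob, umbrella:Frank). State: umbrella:Frank, map:Eve, hat:Bob
Event 5 (swap hat<->map: now hat:Eve, map:Bob). State: umbrella:Frank, map:Bob, hat:Eve
Event 6 (swap hat<->map: now hat:Bob, map:Eve). State: umbrella:Frank, map:Eve, hat:Bob
Event 7 (swap umbrella<->map: now umbrella:Eve, map:Frank). State: umbrella:Eve, map:Frank, hat:Bob
Event 8 (give umbrella: Eve -> Bob). State: umbrella:Bob, map:Frank, hat:Bob
Event 9 (give hat: Bob -> Frank). State: umbrella:Bob, map:Frank, hat:Frank
Event 10 (give hat: Frank -> Eve). State: umbrella:Bob, map:Frank, hat:Eve

Final state: umbrella:Bob, map:Frank, hat:Eve
The map is held by Frank.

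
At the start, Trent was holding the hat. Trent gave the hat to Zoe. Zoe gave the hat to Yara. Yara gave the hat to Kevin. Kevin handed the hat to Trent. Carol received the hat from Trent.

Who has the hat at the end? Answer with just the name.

Tracking the hat through each event:
Start: Trent has the hat.
After event 1: Zoe has the hat.
After event 2: Yara has the hat.
After event 3: Kevin has the hat.
After event 4: Trent has the hat.
After event 5: Carol has the hat.

Answer: Carol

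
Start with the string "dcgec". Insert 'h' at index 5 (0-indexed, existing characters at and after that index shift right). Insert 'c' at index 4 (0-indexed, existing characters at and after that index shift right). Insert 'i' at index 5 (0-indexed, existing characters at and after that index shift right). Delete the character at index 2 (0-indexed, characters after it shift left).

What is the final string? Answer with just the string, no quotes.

Answer: dcecich

Derivation:
Applying each edit step by step:
Start: "dcgec"
Op 1 (insert 'h' at idx 5): "dcgec" -> "dcgech"
Op 2 (insert 'c' at idx 4): "dcgech" -> "dcgecch"
Op 3 (insert 'i' at idx 5): "dcgecch" -> "dcgecich"
Op 4 (delete idx 2 = 'g'): "dcgecich" -> "dcecich"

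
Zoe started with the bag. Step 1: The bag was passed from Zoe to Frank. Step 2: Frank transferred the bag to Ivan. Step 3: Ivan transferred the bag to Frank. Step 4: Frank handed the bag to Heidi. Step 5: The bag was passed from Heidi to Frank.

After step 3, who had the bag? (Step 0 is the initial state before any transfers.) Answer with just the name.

Answer: Frank

Derivation:
Tracking the bag holder through step 3:
After step 0 (start): Zoe
After step 1: Frank
After step 2: Ivan
After step 3: Frank

At step 3, the holder is Frank.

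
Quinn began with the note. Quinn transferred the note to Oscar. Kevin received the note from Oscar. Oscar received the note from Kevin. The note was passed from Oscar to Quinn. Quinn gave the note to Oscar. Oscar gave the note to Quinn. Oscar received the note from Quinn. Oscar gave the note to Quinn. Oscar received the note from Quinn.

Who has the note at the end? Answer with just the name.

Tracking the note through each event:
Start: Quinn has the note.
After event 1: Oscar has the note.
After event 2: Kevin has the note.
After event 3: Oscar has the note.
After event 4: Quinn has the note.
After event 5: Oscar has the note.
After event 6: Quinn has the note.
After event 7: Oscar has the note.
After event 8: Quinn has the note.
After event 9: Oscar has the note.

Answer: Oscar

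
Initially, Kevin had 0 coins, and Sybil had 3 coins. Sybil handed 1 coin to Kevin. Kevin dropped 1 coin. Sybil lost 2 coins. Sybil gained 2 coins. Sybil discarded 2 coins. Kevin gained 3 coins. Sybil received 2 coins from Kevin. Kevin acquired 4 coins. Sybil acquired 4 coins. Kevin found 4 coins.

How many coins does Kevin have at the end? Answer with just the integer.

Answer: 9

Derivation:
Tracking counts step by step:
Start: Kevin=0, Sybil=3
Event 1 (Sybil -> Kevin, 1): Sybil: 3 -> 2, Kevin: 0 -> 1. State: Kevin=1, Sybil=2
Event 2 (Kevin -1): Kevin: 1 -> 0. State: Kevin=0, Sybil=2
Event 3 (Sybil -2): Sybil: 2 -> 0. State: Kevin=0, Sybil=0
Event 4 (Sybil +2): Sybil: 0 -> 2. State: Kevin=0, Sybil=2
Event 5 (Sybil -2): Sybil: 2 -> 0. State: Kevin=0, Sybil=0
Event 6 (Kevin +3): Kevin: 0 -> 3. State: Kevin=3, Sybil=0
Event 7 (Kevin -> Sybil, 2): Kevin: 3 -> 1, Sybil: 0 -> 2. State: Kevin=1, Sybil=2
Event 8 (Kevin +4): Kevin: 1 -> 5. State: Kevin=5, Sybil=2
Event 9 (Sybil +4): Sybil: 2 -> 6. State: Kevin=5, Sybil=6
Event 10 (Kevin +4): Kevin: 5 -> 9. State: Kevin=9, Sybil=6

Kevin's final count: 9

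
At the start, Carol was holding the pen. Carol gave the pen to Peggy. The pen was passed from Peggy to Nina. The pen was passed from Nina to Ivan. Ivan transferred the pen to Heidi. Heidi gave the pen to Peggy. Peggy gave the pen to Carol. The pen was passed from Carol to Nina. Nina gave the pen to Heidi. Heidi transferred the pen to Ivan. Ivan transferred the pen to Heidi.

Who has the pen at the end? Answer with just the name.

Tracking the pen through each event:
Start: Carol has the pen.
After event 1: Peggy has the pen.
After event 2: Nina has the pen.
After event 3: Ivan has the pen.
After event 4: Heidi has the pen.
After event 5: Peggy has the pen.
After event 6: Carol has the pen.
After event 7: Nina has the pen.
After event 8: Heidi has the pen.
After event 9: Ivan has the pen.
After event 10: Heidi has the pen.

Answer: Heidi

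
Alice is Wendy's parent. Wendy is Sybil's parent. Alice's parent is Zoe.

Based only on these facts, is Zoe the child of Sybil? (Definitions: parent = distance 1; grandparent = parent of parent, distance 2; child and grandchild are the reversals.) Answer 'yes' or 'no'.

Reconstructing the parent chain from the given facts:
  Zoe -> Alice -> Wendy -> Sybil
(each arrow means 'parent of the next')
Positions in the chain (0 = top):
  position of Zoe: 0
  position of Alice: 1
  position of Wendy: 2
  position of Sybil: 3

Zoe is at position 0, Sybil is at position 3; signed distance (j - i) = 3.
'child' requires j - i = -1. Actual distance is 3, so the relation does NOT hold.

Answer: no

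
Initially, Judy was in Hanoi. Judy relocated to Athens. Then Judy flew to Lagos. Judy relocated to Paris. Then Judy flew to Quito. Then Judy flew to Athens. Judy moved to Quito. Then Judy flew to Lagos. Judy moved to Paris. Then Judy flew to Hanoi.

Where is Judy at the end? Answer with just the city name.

Tracking Judy's location:
Start: Judy is in Hanoi.
After move 1: Hanoi -> Athens. Judy is in Athens.
After move 2: Athens -> Lagos. Judy is in Lagos.
After move 3: Lagos -> Paris. Judy is in Paris.
After move 4: Paris -> Quito. Judy is in Quito.
After move 5: Quito -> Athens. Judy is in Athens.
After move 6: Athens -> Quito. Judy is in Quito.
After move 7: Quito -> Lagos. Judy is in Lagos.
After move 8: Lagos -> Paris. Judy is in Paris.
After move 9: Paris -> Hanoi. Judy is in Hanoi.

Answer: Hanoi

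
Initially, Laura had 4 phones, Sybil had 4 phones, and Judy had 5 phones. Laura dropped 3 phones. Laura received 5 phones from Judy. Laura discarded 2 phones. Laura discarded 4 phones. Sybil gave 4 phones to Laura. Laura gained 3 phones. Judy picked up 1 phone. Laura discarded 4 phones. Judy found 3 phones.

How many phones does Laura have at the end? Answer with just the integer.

Answer: 3

Derivation:
Tracking counts step by step:
Start: Laura=4, Sybil=4, Judy=5
Event 1 (Laura -3): Laura: 4 -> 1. State: Laura=1, Sybil=4, Judy=5
Event 2 (Judy -> Laura, 5): Judy: 5 -> 0, Laura: 1 -> 6. State: Laura=6, Sybil=4, Judy=0
Event 3 (Laura -2): Laura: 6 -> 4. State: Laura=4, Sybil=4, Judy=0
Event 4 (Laura -4): Laura: 4 -> 0. State: Laura=0, Sybil=4, Judy=0
Event 5 (Sybil -> Laura, 4): Sybil: 4 -> 0, Laura: 0 -> 4. State: Laura=4, Sybil=0, Judy=0
Event 6 (Laura +3): Laura: 4 -> 7. State: Laura=7, Sybil=0, Judy=0
Event 7 (Judy +1): Judy: 0 -> 1. State: Laura=7, Sybil=0, Judy=1
Event 8 (Laura -4): Laura: 7 -> 3. State: Laura=3, Sybil=0, Judy=1
Event 9 (Judy +3): Judy: 1 -> 4. State: Laura=3, Sybil=0, Judy=4

Laura's final count: 3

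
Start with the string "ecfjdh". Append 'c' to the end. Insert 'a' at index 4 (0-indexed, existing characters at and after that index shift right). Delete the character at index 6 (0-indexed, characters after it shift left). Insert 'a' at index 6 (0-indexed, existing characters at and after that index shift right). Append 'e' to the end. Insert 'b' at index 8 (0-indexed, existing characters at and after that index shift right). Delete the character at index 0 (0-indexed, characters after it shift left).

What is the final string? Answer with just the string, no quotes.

Answer: cfjadacbe

Derivation:
Applying each edit step by step:
Start: "ecfjdh"
Op 1 (append 'c'): "ecfjdh" -> "ecfjdhc"
Op 2 (insert 'a' at idx 4): "ecfjdhc" -> "ecfjadhc"
Op 3 (delete idx 6 = 'h'): "ecfjadhc" -> "ecfjadc"
Op 4 (insert 'a' at idx 6): "ecfjadc" -> "ecfjadac"
Op 5 (append 'e'): "ecfjadac" -> "ecfjadace"
Op 6 (insert 'b' at idx 8): "ecfjadace" -> "ecfjadacbe"
Op 7 (delete idx 0 = 'e'): "ecfjadacbe" -> "cfjadacbe"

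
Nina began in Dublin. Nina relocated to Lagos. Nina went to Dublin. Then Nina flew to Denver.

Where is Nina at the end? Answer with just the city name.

Answer: Denver

Derivation:
Tracking Nina's location:
Start: Nina is in Dublin.
After move 1: Dublin -> Lagos. Nina is in Lagos.
After move 2: Lagos -> Dublin. Nina is in Dublin.
After move 3: Dublin -> Denver. Nina is in Denver.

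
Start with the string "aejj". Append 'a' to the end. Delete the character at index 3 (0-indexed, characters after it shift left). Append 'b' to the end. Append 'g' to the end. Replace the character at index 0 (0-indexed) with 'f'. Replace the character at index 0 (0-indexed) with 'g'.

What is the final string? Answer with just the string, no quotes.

Answer: gejabg

Derivation:
Applying each edit step by step:
Start: "aejj"
Op 1 (append 'a'): "aejj" -> "aejja"
Op 2 (delete idx 3 = 'j'): "aejja" -> "aeja"
Op 3 (append 'b'): "aeja" -> "aejab"
Op 4 (append 'g'): "aejab" -> "aejabg"
Op 5 (replace idx 0: 'a' -> 'f'): "aejabg" -> "fejabg"
Op 6 (replace idx 0: 'f' -> 'g'): "fejabg" -> "gejabg"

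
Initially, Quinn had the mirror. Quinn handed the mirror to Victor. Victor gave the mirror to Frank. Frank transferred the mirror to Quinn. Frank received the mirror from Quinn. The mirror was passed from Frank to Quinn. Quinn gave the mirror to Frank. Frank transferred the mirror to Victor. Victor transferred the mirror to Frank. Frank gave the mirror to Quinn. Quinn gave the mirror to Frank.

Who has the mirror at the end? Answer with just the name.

Tracking the mirror through each event:
Start: Quinn has the mirror.
After event 1: Victor has the mirror.
After event 2: Frank has the mirror.
After event 3: Quinn has the mirror.
After event 4: Frank has the mirror.
After event 5: Quinn has the mirror.
After event 6: Frank has the mirror.
After event 7: Victor has the mirror.
After event 8: Frank has the mirror.
After event 9: Quinn has the mirror.
After event 10: Frank has the mirror.

Answer: Frank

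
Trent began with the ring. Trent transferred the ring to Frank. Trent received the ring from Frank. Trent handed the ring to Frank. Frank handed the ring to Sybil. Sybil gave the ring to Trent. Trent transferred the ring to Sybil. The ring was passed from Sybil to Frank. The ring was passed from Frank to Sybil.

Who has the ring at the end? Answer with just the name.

Tracking the ring through each event:
Start: Trent has the ring.
After event 1: Frank has the ring.
After event 2: Trent has the ring.
After event 3: Frank has the ring.
After event 4: Sybil has the ring.
After event 5: Trent has the ring.
After event 6: Sybil has the ring.
After event 7: Frank has the ring.
After event 8: Sybil has the ring.

Answer: Sybil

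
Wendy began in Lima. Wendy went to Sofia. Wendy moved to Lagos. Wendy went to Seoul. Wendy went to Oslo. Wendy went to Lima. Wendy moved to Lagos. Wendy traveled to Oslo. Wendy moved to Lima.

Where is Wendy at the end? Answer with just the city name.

Answer: Lima

Derivation:
Tracking Wendy's location:
Start: Wendy is in Lima.
After move 1: Lima -> Sofia. Wendy is in Sofia.
After move 2: Sofia -> Lagos. Wendy is in Lagos.
After move 3: Lagos -> Seoul. Wendy is in Seoul.
After move 4: Seoul -> Oslo. Wendy is in Oslo.
After move 5: Oslo -> Lima. Wendy is in Lima.
After move 6: Lima -> Lagos. Wendy is in Lagos.
After move 7: Lagos -> Oslo. Wendy is in Oslo.
After move 8: Oslo -> Lima. Wendy is in Lima.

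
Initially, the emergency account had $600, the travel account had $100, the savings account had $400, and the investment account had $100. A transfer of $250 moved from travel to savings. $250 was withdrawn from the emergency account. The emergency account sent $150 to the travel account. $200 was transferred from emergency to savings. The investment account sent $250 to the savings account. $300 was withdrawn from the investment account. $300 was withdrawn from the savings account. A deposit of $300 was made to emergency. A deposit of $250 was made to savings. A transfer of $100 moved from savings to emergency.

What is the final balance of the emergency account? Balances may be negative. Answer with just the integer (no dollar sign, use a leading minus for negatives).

Answer: 400

Derivation:
Tracking account balances step by step:
Start: emergency=600, travel=100, savings=400, investment=100
Event 1 (transfer 250 travel -> savings): travel: 100 - 250 = -150, savings: 400 + 250 = 650. Balances: emergency=600, travel=-150, savings=650, investment=100
Event 2 (withdraw 250 from emergency): emergency: 600 - 250 = 350. Balances: emergency=350, travel=-150, savings=650, investment=100
Event 3 (transfer 150 emergency -> travel): emergency: 350 - 150 = 200, travel: -150 + 150 = 0. Balances: emergency=200, travel=0, savings=650, investment=100
Event 4 (transfer 200 emergency -> savings): emergency: 200 - 200 = 0, savings: 650 + 200 = 850. Balances: emergency=0, travel=0, savings=850, investment=100
Event 5 (transfer 250 investment -> savings): investment: 100 - 250 = -150, savings: 850 + 250 = 1100. Balances: emergency=0, travel=0, savings=1100, investment=-150
Event 6 (withdraw 300 from investment): investment: -150 - 300 = -450. Balances: emergency=0, travel=0, savings=1100, investment=-450
Event 7 (withdraw 300 from savings): savings: 1100 - 300 = 800. Balances: emergency=0, travel=0, savings=800, investment=-450
Event 8 (deposit 300 to emergency): emergency: 0 + 300 = 300. Balances: emergency=300, travel=0, savings=800, investment=-450
Event 9 (deposit 250 to savings): savings: 800 + 250 = 1050. Balances: emergency=300, travel=0, savings=1050, investment=-450
Event 10 (transfer 100 savings -> emergency): savings: 1050 - 100 = 950, emergency: 300 + 100 = 400. Balances: emergency=400, travel=0, savings=950, investment=-450

Final balance of emergency: 400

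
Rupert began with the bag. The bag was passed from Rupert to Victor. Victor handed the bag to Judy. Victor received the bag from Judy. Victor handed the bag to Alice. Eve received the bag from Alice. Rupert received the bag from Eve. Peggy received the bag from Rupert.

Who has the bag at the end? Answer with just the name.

Tracking the bag through each event:
Start: Rupert has the bag.
After event 1: Victor has the bag.
After event 2: Judy has the bag.
After event 3: Victor has the bag.
After event 4: Alice has the bag.
After event 5: Eve has the bag.
After event 6: Rupert has the bag.
After event 7: Peggy has the bag.

Answer: Peggy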